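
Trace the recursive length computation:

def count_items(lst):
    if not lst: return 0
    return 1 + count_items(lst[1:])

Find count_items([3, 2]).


count_items([3, 2]) = 1 + count_items([2])
count_items([2]) = 1 + count_items([])
count_items([]) = 0  (base case)
Unwinding: 1 + 1 + 0 = 2

2


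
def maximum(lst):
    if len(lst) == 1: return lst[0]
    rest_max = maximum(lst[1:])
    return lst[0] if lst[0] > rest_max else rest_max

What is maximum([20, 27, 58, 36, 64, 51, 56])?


maximum([20, 27, 58, 36, 64, 51, 56]): compare 20 with maximum([27, 58, 36, 64, 51, 56])
maximum([27, 58, 36, 64, 51, 56]): compare 27 with maximum([58, 36, 64, 51, 56])
maximum([58, 36, 64, 51, 56]): compare 58 with maximum([36, 64, 51, 56])
maximum([36, 64, 51, 56]): compare 36 with maximum([64, 51, 56])
maximum([64, 51, 56]): compare 64 with maximum([51, 56])
maximum([51, 56]): compare 51 with maximum([56])
maximum([56]) = 56  (base case)
Compare 51 with 56 -> 56
Compare 64 with 56 -> 64
Compare 36 with 64 -> 64
Compare 58 with 64 -> 64
Compare 27 with 64 -> 64
Compare 20 with 64 -> 64

64


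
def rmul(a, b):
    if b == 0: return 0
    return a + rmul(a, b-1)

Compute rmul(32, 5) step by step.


rmul(32, 5) = 32 + rmul(32, 4)
rmul(32, 4) = 32 + rmul(32, 3)
rmul(32, 3) = 32 + rmul(32, 2)
rmul(32, 2) = 32 + rmul(32, 1)
rmul(32, 1) = 32 + rmul(32, 0)
rmul(32, 0) = 0  (base case)
Total: 32 + 32 + 32 + 32 + 32 + 0 = 160

160


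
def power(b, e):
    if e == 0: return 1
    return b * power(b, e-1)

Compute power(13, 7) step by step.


power(13, 7)
= 13 * power(13, 6)
= 13 * 13 * power(13, 5)
= 13 * 13 * 13 * power(13, 4)
= 13 * 13 * 13 * 13 * power(13, 3)
= 13 * 13 * 13 * 13 * 13 * power(13, 2)
= 13 * 13 * 13 * 13 * 13 * 13 * power(13, 1)
= 13 * 13 * 13 * 13 * 13 * 13 * 13 * power(13, 0)
= 13 * 13 * 13 * 13 * 13 * 13 * 13 * 1
= 62748517

62748517


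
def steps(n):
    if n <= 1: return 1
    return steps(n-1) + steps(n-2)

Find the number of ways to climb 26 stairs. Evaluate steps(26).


Building up from base cases:
steps(0) = 1
steps(1) = 1
steps(2) = steps(1) + steps(0) = 1 + 1 = 2
steps(3) = steps(2) + steps(1) = 2 + 1 = 3
steps(4) = steps(3) + steps(2) = 3 + 2 = 5
steps(5) = steps(4) + steps(3) = 5 + 3 = 8
steps(6) = steps(5) + steps(4) = 8 + 5 = 13
steps(7) = steps(6) + steps(5) = 13 + 8 = 21
steps(8) = steps(7) + steps(6) = 21 + 13 = 34
steps(9) = steps(8) + steps(7) = 34 + 21 = 55
steps(10) = steps(9) + steps(8) = 55 + 34 = 89
steps(11) = steps(10) + steps(9) = 89 + 55 = 144
steps(12) = steps(11) + steps(10) = 144 + 89 = 233
steps(13) = steps(12) + steps(11) = 233 + 144 = 377
steps(14) = steps(13) + steps(12) = 377 + 233 = 610
steps(15) = steps(14) + steps(13) = 610 + 377 = 987
steps(16) = steps(15) + steps(14) = 987 + 610 = 1597
steps(17) = steps(16) + steps(15) = 1597 + 987 = 2584
steps(18) = steps(17) + steps(16) = 2584 + 1597 = 4181
steps(19) = steps(18) + steps(17) = 4181 + 2584 = 6765
steps(20) = steps(19) + steps(18) = 6765 + 4181 = 10946
steps(21) = steps(20) + steps(19) = 10946 + 6765 = 17711
steps(22) = steps(21) + steps(20) = 17711 + 10946 = 28657
steps(23) = steps(22) + steps(21) = 28657 + 17711 = 46368
steps(24) = steps(23) + steps(22) = 46368 + 28657 = 75025
steps(25) = steps(24) + steps(23) = 75025 + 46368 = 121393
steps(26) = steps(25) + steps(24) = 121393 + 75025 = 196418

196418


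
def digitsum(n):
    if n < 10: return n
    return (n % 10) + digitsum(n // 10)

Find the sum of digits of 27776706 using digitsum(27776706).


digitsum(27776706) = 6 + digitsum(2777670)
digitsum(2777670) = 0 + digitsum(277767)
digitsum(277767) = 7 + digitsum(27776)
digitsum(27776) = 6 + digitsum(2777)
digitsum(2777) = 7 + digitsum(277)
digitsum(277) = 7 + digitsum(27)
digitsum(27) = 7 + digitsum(2)
digitsum(2) = 2  (base case)
Total: 6 + 0 + 7 + 6 + 7 + 7 + 7 + 2 = 42

42


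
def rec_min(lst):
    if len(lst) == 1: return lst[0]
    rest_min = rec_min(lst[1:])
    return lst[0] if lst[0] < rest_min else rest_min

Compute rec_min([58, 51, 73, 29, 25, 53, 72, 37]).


rec_min([58, 51, 73, 29, 25, 53, 72, 37]): compare 58 with rec_min([51, 73, 29, 25, 53, 72, 37])
rec_min([51, 73, 29, 25, 53, 72, 37]): compare 51 with rec_min([73, 29, 25, 53, 72, 37])
rec_min([73, 29, 25, 53, 72, 37]): compare 73 with rec_min([29, 25, 53, 72, 37])
rec_min([29, 25, 53, 72, 37]): compare 29 with rec_min([25, 53, 72, 37])
rec_min([25, 53, 72, 37]): compare 25 with rec_min([53, 72, 37])
rec_min([53, 72, 37]): compare 53 with rec_min([72, 37])
rec_min([72, 37]): compare 72 with rec_min([37])
rec_min([37]) = 37  (base case)
Compare 72 with 37 -> 37
Compare 53 with 37 -> 37
Compare 25 with 37 -> 25
Compare 29 with 25 -> 25
Compare 73 with 25 -> 25
Compare 51 with 25 -> 25
Compare 58 with 25 -> 25

25


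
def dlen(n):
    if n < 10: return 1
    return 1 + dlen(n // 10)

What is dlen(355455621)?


dlen(355455621) = 1 + dlen(35545562)
dlen(35545562) = 1 + dlen(3554556)
dlen(3554556) = 1 + dlen(355455)
dlen(355455) = 1 + dlen(35545)
dlen(35545) = 1 + dlen(3554)
dlen(3554) = 1 + dlen(355)
dlen(355) = 1 + dlen(35)
dlen(35) = 1 + dlen(3)
dlen(3) = 1  (base case: 3 < 10)
Unwinding: 1 + 1 + 1 + 1 + 1 + 1 + 1 + 1 + 1 = 9

9


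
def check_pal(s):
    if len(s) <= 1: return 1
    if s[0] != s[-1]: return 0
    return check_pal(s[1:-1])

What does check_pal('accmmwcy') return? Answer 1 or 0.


check_pal('accmmwcy'): s[0]='a' != s[-1]='y' -> return 0
Result: 0 (not a palindrome)

0


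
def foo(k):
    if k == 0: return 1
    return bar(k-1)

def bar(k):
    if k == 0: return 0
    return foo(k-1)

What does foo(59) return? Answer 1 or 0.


foo(59) = bar(58)
bar(58) = foo(57)
foo(57) = bar(56)
bar(56) = foo(55)
foo(55) = bar(54)
bar(54) = foo(53)
foo(53) = bar(52)
bar(52) = foo(51)
foo(51) = bar(50)
bar(50) = foo(49)
foo(49) = bar(48)
bar(48) = foo(47)
foo(47) = bar(46)
bar(46) = foo(45)
foo(45) = bar(44)
bar(44) = foo(43)
foo(43) = bar(42)
bar(42) = foo(41)
foo(41) = bar(40)
bar(40) = foo(39)
foo(39) = bar(38)
bar(38) = foo(37)
foo(37) = bar(36)
bar(36) = foo(35)
foo(35) = bar(34)
bar(34) = foo(33)
foo(33) = bar(32)
bar(32) = foo(31)
foo(31) = bar(30)
bar(30) = foo(29)
foo(29) = bar(28)
bar(28) = foo(27)
foo(27) = bar(26)
bar(26) = foo(25)
foo(25) = bar(24)
bar(24) = foo(23)
foo(23) = bar(22)
bar(22) = foo(21)
foo(21) = bar(20)
bar(20) = foo(19)
foo(19) = bar(18)
bar(18) = foo(17)
foo(17) = bar(16)
bar(16) = foo(15)
foo(15) = bar(14)
bar(14) = foo(13)
foo(13) = bar(12)
bar(12) = foo(11)
foo(11) = bar(10)
bar(10) = foo(9)
foo(9) = bar(8)
bar(8) = foo(7)
foo(7) = bar(6)
bar(6) = foo(5)
foo(5) = bar(4)
bar(4) = foo(3)
foo(3) = bar(2)
bar(2) = foo(1)
foo(1) = bar(0)
bar(0) = 0  (base case)
Result: 0

0


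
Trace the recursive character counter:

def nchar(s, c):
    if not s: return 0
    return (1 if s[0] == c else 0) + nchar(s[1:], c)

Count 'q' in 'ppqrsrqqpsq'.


s[0]='p' != 'q' -> 0
s[0]='p' != 'q' -> 0
s[0]='q' == 'q' -> 1
s[0]='r' != 'q' -> 0
s[0]='s' != 'q' -> 0
s[0]='r' != 'q' -> 0
s[0]='q' == 'q' -> 1
s[0]='q' == 'q' -> 1
s[0]='p' != 'q' -> 0
s[0]='s' != 'q' -> 0
s[0]='q' == 'q' -> 1
Sum: 0 + 0 + 1 + 0 + 0 + 0 + 1 + 1 + 0 + 0 + 1 = 4

4


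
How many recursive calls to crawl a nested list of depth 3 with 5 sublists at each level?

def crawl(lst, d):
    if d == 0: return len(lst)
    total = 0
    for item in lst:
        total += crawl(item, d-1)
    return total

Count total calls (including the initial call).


At depth 0 (root): 1 call
At depth 1: each of 1 parents calls crawl on 5 children = 5 calls
At depth 2: each of 5 parents calls crawl on 5 children = 25 calls
At depth 3: each of 25 parents calls crawl on 5 children = 125 calls
Total: 1 + 5 + 25 + 125 = 156

156


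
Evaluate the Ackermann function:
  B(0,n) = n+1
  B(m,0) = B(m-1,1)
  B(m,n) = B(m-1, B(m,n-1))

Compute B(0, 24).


B(0, 24) = 25
Result: B(0, 24) = 25

25


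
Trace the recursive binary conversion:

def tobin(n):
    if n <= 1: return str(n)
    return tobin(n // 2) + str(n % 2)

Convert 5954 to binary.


tobin(5954) = tobin(2977) + '0'
tobin(2977) = tobin(1488) + '1'
tobin(1488) = tobin(744) + '0'
tobin(744) = tobin(372) + '0'
tobin(372) = tobin(186) + '0'
tobin(186) = tobin(93) + '0'
tobin(93) = tobin(46) + '1'
tobin(46) = tobin(23) + '0'
tobin(23) = tobin(11) + '1'
tobin(11) = tobin(5) + '1'
tobin(5) = tobin(2) + '1'
tobin(2) = tobin(1) + '0'
tobin(1) = '1'  (base case)
Concatenating: '1' + '0' + '1' + '1' + '1' + '0' + '1' + '0' + '0' + '0' + '0' + '1' + '0' = '1011101000010'

1011101000010


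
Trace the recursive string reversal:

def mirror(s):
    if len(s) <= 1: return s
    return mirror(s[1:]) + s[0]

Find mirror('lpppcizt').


mirror('lpppcizt') = mirror('pppcizt') + 'l'
mirror('pppcizt') = mirror('ppcizt') + 'p'
mirror('ppcizt') = mirror('pcizt') + 'p'
mirror('pcizt') = mirror('cizt') + 'p'
mirror('cizt') = mirror('izt') + 'c'
mirror('izt') = mirror('zt') + 'i'
mirror('zt') = mirror('t') + 'z'
mirror('t') = 't'  (base case)
Concatenating: 't' + 'z' + 'i' + 'c' + 'p' + 'p' + 'p' + 'l' = 'tzicpppl'

tzicpppl


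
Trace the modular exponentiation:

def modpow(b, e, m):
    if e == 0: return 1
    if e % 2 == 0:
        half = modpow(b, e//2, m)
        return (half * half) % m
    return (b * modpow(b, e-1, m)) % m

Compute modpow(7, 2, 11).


modpow(7, 2, 11): e is even, compute modpow(7, 1, 11)
  modpow(7, 1, 11): e is odd, compute modpow(7, 0, 11)
    modpow(7, 0, 11) = 1
  (7 * 1) % 11 = 7
half=7, (7*7) % 11 = 5

5


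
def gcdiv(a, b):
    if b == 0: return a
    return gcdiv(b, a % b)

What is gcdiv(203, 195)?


gcdiv(203, 195) = gcdiv(195, 8)
gcdiv(195, 8) = gcdiv(8, 3)
gcdiv(8, 3) = gcdiv(3, 2)
gcdiv(3, 2) = gcdiv(2, 1)
gcdiv(2, 1) = gcdiv(1, 0)
gcdiv(1, 0) = 1  (base case)

1


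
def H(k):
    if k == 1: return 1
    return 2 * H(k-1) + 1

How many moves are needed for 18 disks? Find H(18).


H(18) = 2 * H(17) + 1
H(17) = 2 * H(16) + 1
H(16) = 2 * H(15) + 1
H(15) = 2 * H(14) + 1
H(14) = 2 * H(13) + 1
H(13) = 2 * H(12) + 1
H(12) = 2 * H(11) + 1
H(11) = 2 * H(10) + 1
H(10) = 2 * H(9) + 1
H(9) = 2 * H(8) + 1
H(8) = 2 * H(7) + 1
H(7) = 2 * H(6) + 1
H(6) = 2 * H(5) + 1
H(5) = 2 * H(4) + 1
H(4) = 2 * H(3) + 1
H(3) = 2 * H(2) + 1
H(2) = 2 * H(1) + 1
H(1) = 1  (base case)
H(2) = 2 * 1 + 1 = 3
H(3) = 2 * 3 + 1 = 7
H(4) = 2 * 7 + 1 = 15
H(5) = 2 * 15 + 1 = 31
H(6) = 2 * 31 + 1 = 63
H(7) = 2 * 63 + 1 = 127
H(8) = 2 * 127 + 1 = 255
H(9) = 2 * 255 + 1 = 511
H(10) = 2 * 511 + 1 = 1023
H(11) = 2 * 1023 + 1 = 2047
H(12) = 2 * 2047 + 1 = 4095
H(13) = 2 * 4095 + 1 = 8191
H(14) = 2 * 8191 + 1 = 16383
H(15) = 2 * 16383 + 1 = 32767
H(16) = 2 * 32767 + 1 = 65535
H(17) = 2 * 65535 + 1 = 131071
H(18) = 2 * 131071 + 1 = 262143

262143


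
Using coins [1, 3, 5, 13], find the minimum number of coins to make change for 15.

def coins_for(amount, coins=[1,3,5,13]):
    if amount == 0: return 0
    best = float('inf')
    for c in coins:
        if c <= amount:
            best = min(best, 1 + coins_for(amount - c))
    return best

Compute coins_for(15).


Building up with DP:
coins_for(0) = 0
coins_for(1) = min(1+coins_for(0)=1+0=1) = 1
coins_for(2) = min(1+coins_for(1)=1+1=2) = 2
coins_for(3) = min(1+coins_for(2)=1+2=3, 1+coins_for(0)=1+0=1) = 1
coins_for(4) = min(1+coins_for(3)=1+1=2, 1+coins_for(1)=1+1=2) = 2
coins_for(5) = min(1+coins_for(4)=1+2=3, 1+coins_for(2)=1+2=3, 1+coins_for(0)=1+0=1) = 1
coins_for(6) = min(1+coins_for(5)=1+1=2, 1+coins_for(3)=1+1=2, 1+coins_for(1)=1+1=2) = 2
coins_for(7) = min(1+coins_for(6)=1+2=3, 1+coins_for(4)=1+2=3, 1+coins_for(2)=1+2=3) = 3
coins_for(8) = min(1+coins_for(7)=1+3=4, 1+coins_for(5)=1+1=2, 1+coins_for(3)=1+1=2) = 2
coins_for(9) = min(1+coins_for(8)=1+2=3, 1+coins_for(6)=1+2=3, 1+coins_for(4)=1+2=3) = 3
coins_for(10) = min(1+coins_for(9)=1+3=4, 1+coins_for(7)=1+3=4, 1+coins_for(5)=1+1=2) = 2
coins_for(11) = min(1+coins_for(10)=1+2=3, 1+coins_for(8)=1+2=3, 1+coins_for(6)=1+2=3) = 3
coins_for(12) = min(1+coins_for(11)=1+3=4, 1+coins_for(9)=1+3=4, 1+coins_for(7)=1+3=4) = 4
coins_for(13) = min(1+coins_for(12)=1+4=5, 1+coins_for(10)=1+2=3, 1+coins_for(8)=1+2=3, 1+coins_for(0)=1+0=1) = 1
coins_for(14) = min(1+coins_for(13)=1+1=2, 1+coins_for(11)=1+3=4, 1+coins_for(9)=1+3=4, 1+coins_for(1)=1+1=2) = 2
coins_for(15) = min(1+coins_for(14)=1+2=3, 1+coins_for(12)=1+4=5, 1+coins_for(10)=1+2=3, 1+coins_for(2)=1+2=3) = 3

3


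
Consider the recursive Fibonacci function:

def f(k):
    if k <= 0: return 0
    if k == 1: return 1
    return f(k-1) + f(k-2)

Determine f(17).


Computing f(17) bottom-up:
f(0) = 0
f(1) = 1
f(2) = f(1) + f(0) = 1 + 0 = 1
f(3) = f(2) + f(1) = 1 + 1 = 2
f(4) = f(3) + f(2) = 2 + 1 = 3
f(5) = f(4) + f(3) = 3 + 2 = 5
f(6) = f(5) + f(4) = 5 + 3 = 8
f(7) = f(6) + f(5) = 8 + 5 = 13
f(8) = f(7) + f(6) = 13 + 8 = 21
f(9) = f(8) + f(7) = 21 + 13 = 34
f(10) = f(9) + f(8) = 34 + 21 = 55
f(11) = f(10) + f(9) = 55 + 34 = 89
f(12) = f(11) + f(10) = 89 + 55 = 144
f(13) = f(12) + f(11) = 144 + 89 = 233
f(14) = f(13) + f(12) = 233 + 144 = 377
f(15) = f(14) + f(13) = 377 + 233 = 610
f(16) = f(15) + f(14) = 610 + 377 = 987
f(17) = f(16) + f(15) = 987 + 610 = 1597

1597


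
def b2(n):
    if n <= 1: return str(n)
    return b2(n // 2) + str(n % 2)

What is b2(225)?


b2(225) = b2(112) + '1'
b2(112) = b2(56) + '0'
b2(56) = b2(28) + '0'
b2(28) = b2(14) + '0'
b2(14) = b2(7) + '0'
b2(7) = b2(3) + '1'
b2(3) = b2(1) + '1'
b2(1) = '1'  (base case)
Concatenating: '1' + '1' + '1' + '0' + '0' + '0' + '0' + '1' = '11100001'

11100001


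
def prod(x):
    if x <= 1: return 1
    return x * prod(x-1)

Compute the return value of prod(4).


prod(4)
= 4 * prod(3)
= 4 * 3 * prod(2)
= 4 * 3 * 2 * prod(1)
= 4 * 3 * 2 * 1
= 24

24


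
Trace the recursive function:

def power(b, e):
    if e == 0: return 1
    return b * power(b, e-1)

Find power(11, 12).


power(11, 12)
= 11 * power(11, 11)
= 11 * 11 * power(11, 10)
= 11 * 11 * 11 * power(11, 9)
= 11 * 11 * 11 * 11 * power(11, 8)
= 11 * 11 * 11 * 11 * 11 * power(11, 7)
= 11 * 11 * 11 * 11 * 11 * 11 * power(11, 6)
= 11 * 11 * 11 * 11 * 11 * 11 * 11 * power(11, 5)
= 11 * 11 * 11 * 11 * 11 * 11 * 11 * 11 * power(11, 4)
= 11 * 11 * 11 * 11 * 11 * 11 * 11 * 11 * 11 * power(11, 3)
= 11 * 11 * 11 * 11 * 11 * 11 * 11 * 11 * 11 * 11 * power(11, 2)
= 11 * 11 * 11 * 11 * 11 * 11 * 11 * 11 * 11 * 11 * 11 * power(11, 1)
= 11 * 11 * 11 * 11 * 11 * 11 * 11 * 11 * 11 * 11 * 11 * 11 * power(11, 0)
= 11 * 11 * 11 * 11 * 11 * 11 * 11 * 11 * 11 * 11 * 11 * 11 * 1
= 3138428376721

3138428376721


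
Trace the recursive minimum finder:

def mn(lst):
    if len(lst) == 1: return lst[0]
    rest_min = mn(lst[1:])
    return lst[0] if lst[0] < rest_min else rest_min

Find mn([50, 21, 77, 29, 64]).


mn([50, 21, 77, 29, 64]): compare 50 with mn([21, 77, 29, 64])
mn([21, 77, 29, 64]): compare 21 with mn([77, 29, 64])
mn([77, 29, 64]): compare 77 with mn([29, 64])
mn([29, 64]): compare 29 with mn([64])
mn([64]) = 64  (base case)
Compare 29 with 64 -> 29
Compare 77 with 29 -> 29
Compare 21 with 29 -> 21
Compare 50 with 21 -> 21

21


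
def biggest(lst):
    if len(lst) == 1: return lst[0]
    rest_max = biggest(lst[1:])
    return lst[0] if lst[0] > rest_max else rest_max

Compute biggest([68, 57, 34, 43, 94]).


biggest([68, 57, 34, 43, 94]): compare 68 with biggest([57, 34, 43, 94])
biggest([57, 34, 43, 94]): compare 57 with biggest([34, 43, 94])
biggest([34, 43, 94]): compare 34 with biggest([43, 94])
biggest([43, 94]): compare 43 with biggest([94])
biggest([94]) = 94  (base case)
Compare 43 with 94 -> 94
Compare 34 with 94 -> 94
Compare 57 with 94 -> 94
Compare 68 with 94 -> 94

94


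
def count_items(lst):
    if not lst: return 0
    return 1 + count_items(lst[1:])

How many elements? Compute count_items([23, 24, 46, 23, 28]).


count_items([23, 24, 46, 23, 28]) = 1 + count_items([24, 46, 23, 28])
count_items([24, 46, 23, 28]) = 1 + count_items([46, 23, 28])
count_items([46, 23, 28]) = 1 + count_items([23, 28])
count_items([23, 28]) = 1 + count_items([28])
count_items([28]) = 1 + count_items([])
count_items([]) = 0  (base case)
Unwinding: 1 + 1 + 1 + 1 + 1 + 0 = 5

5


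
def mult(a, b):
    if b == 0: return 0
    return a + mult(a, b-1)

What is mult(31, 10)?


mult(31, 10) = 31 + mult(31, 9)
mult(31, 9) = 31 + mult(31, 8)
mult(31, 8) = 31 + mult(31, 7)
mult(31, 7) = 31 + mult(31, 6)
mult(31, 6) = 31 + mult(31, 5)
mult(31, 5) = 31 + mult(31, 4)
mult(31, 4) = 31 + mult(31, 3)
mult(31, 3) = 31 + mult(31, 2)
mult(31, 2) = 31 + mult(31, 1)
mult(31, 1) = 31 + mult(31, 0)
mult(31, 0) = 0  (base case)
Total: 31 + 31 + 31 + 31 + 31 + 31 + 31 + 31 + 31 + 31 + 0 = 310

310


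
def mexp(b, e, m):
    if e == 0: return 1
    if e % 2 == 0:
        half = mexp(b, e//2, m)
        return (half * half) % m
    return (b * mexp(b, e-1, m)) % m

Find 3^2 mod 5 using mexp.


mexp(3, 2, 5): e is even, compute mexp(3, 1, 5)
  mexp(3, 1, 5): e is odd, compute mexp(3, 0, 5)
    mexp(3, 0, 5) = 1
  (3 * 1) % 5 = 3
half=3, (3*3) % 5 = 4

4


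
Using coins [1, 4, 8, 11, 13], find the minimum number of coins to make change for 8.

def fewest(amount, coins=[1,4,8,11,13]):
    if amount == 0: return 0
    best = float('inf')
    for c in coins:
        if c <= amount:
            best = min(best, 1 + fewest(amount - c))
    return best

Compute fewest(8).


Building up with DP:
fewest(0) = 0
fewest(1) = min(1+fewest(0)=1+0=1) = 1
fewest(2) = min(1+fewest(1)=1+1=2) = 2
fewest(3) = min(1+fewest(2)=1+2=3) = 3
fewest(4) = min(1+fewest(3)=1+3=4, 1+fewest(0)=1+0=1) = 1
fewest(5) = min(1+fewest(4)=1+1=2, 1+fewest(1)=1+1=2) = 2
fewest(6) = min(1+fewest(5)=1+2=3, 1+fewest(2)=1+2=3) = 3
fewest(7) = min(1+fewest(6)=1+3=4, 1+fewest(3)=1+3=4) = 4
fewest(8) = min(1+fewest(7)=1+4=5, 1+fewest(4)=1+1=2, 1+fewest(0)=1+0=1) = 1

1


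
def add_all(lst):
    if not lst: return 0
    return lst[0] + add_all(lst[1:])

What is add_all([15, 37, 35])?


add_all([15, 37, 35]) = 15 + add_all([37, 35])
add_all([37, 35]) = 37 + add_all([35])
add_all([35]) = 35 + add_all([])
add_all([]) = 0  (base case)
Total: 15 + 37 + 35 + 0 = 87

87


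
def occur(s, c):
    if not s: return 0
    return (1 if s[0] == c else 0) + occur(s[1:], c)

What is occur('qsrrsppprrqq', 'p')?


s[0]='q' != 'p' -> 0
s[0]='s' != 'p' -> 0
s[0]='r' != 'p' -> 0
s[0]='r' != 'p' -> 0
s[0]='s' != 'p' -> 0
s[0]='p' == 'p' -> 1
s[0]='p' == 'p' -> 1
s[0]='p' == 'p' -> 1
s[0]='r' != 'p' -> 0
s[0]='r' != 'p' -> 0
s[0]='q' != 'p' -> 0
s[0]='q' != 'p' -> 0
Sum: 0 + 0 + 0 + 0 + 0 + 1 + 1 + 1 + 0 + 0 + 0 + 0 = 3

3


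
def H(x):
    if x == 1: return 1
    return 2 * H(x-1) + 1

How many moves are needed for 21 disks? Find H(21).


H(21) = 2 * H(20) + 1
H(20) = 2 * H(19) + 1
H(19) = 2 * H(18) + 1
H(18) = 2 * H(17) + 1
H(17) = 2 * H(16) + 1
H(16) = 2 * H(15) + 1
H(15) = 2 * H(14) + 1
H(14) = 2 * H(13) + 1
H(13) = 2 * H(12) + 1
H(12) = 2 * H(11) + 1
H(11) = 2 * H(10) + 1
H(10) = 2 * H(9) + 1
H(9) = 2 * H(8) + 1
H(8) = 2 * H(7) + 1
H(7) = 2 * H(6) + 1
H(6) = 2 * H(5) + 1
H(5) = 2 * H(4) + 1
H(4) = 2 * H(3) + 1
H(3) = 2 * H(2) + 1
H(2) = 2 * H(1) + 1
H(1) = 1  (base case)
H(2) = 2 * 1 + 1 = 3
H(3) = 2 * 3 + 1 = 7
H(4) = 2 * 7 + 1 = 15
H(5) = 2 * 15 + 1 = 31
H(6) = 2 * 31 + 1 = 63
H(7) = 2 * 63 + 1 = 127
H(8) = 2 * 127 + 1 = 255
H(9) = 2 * 255 + 1 = 511
H(10) = 2 * 511 + 1 = 1023
H(11) = 2 * 1023 + 1 = 2047
H(12) = 2 * 2047 + 1 = 4095
H(13) = 2 * 4095 + 1 = 8191
H(14) = 2 * 8191 + 1 = 16383
H(15) = 2 * 16383 + 1 = 32767
H(16) = 2 * 32767 + 1 = 65535
H(17) = 2 * 65535 + 1 = 131071
H(18) = 2 * 131071 + 1 = 262143
H(19) = 2 * 262143 + 1 = 524287
H(20) = 2 * 524287 + 1 = 1048575
H(21) = 2 * 1048575 + 1 = 2097151

2097151


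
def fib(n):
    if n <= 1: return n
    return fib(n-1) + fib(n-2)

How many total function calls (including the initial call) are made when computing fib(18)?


Let C(n) = total calls for fib(n)
C(0) = 1, C(1) = 1
C(2) = 1 + C(1) + C(0) = 1 + 1 + 1 = 3
C(3) = 1 + C(2) + C(1) = 1 + 3 + 1 = 5
C(4) = 1 + C(3) + C(2) = 1 + 5 + 3 = 9
C(5) = 1 + C(4) + C(3) = 1 + 9 + 5 = 15
C(6) = 1 + C(5) + C(4) = 1 + 15 + 9 = 25
C(7) = 1 + C(6) + C(5) = 1 + 25 + 15 = 41
C(8) = 1 + C(7) + C(6) = 1 + 41 + 25 = 67
C(9) = 1 + C(8) + C(7) = 1 + 67 + 41 = 109
C(10) = 1 + C(9) + C(8) = 1 + 109 + 67 = 177
C(11) = 1 + C(10) + C(9) = 1 + 177 + 109 = 287
C(12) = 1 + C(11) + C(10) = 1 + 287 + 177 = 465
C(13) = 1 + C(12) + C(11) = 1 + 465 + 287 = 753
C(14) = 1 + C(13) + C(12) = 1 + 753 + 465 = 1219
C(15) = 1 + C(14) + C(13) = 1 + 1219 + 753 = 1973
C(16) = 1 + C(15) + C(14) = 1 + 1973 + 1219 = 3193
C(17) = 1 + C(16) + C(15) = 1 + 3193 + 1973 = 5167
C(18) = 1 + C(17) + C(16) = 1 + 5167 + 3193 = 8361

8361


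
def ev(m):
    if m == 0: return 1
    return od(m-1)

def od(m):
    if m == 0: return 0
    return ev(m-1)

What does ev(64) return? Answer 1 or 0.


ev(64) = od(63)
od(63) = ev(62)
ev(62) = od(61)
od(61) = ev(60)
ev(60) = od(59)
od(59) = ev(58)
ev(58) = od(57)
od(57) = ev(56)
ev(56) = od(55)
od(55) = ev(54)
ev(54) = od(53)
od(53) = ev(52)
ev(52) = od(51)
od(51) = ev(50)
ev(50) = od(49)
od(49) = ev(48)
ev(48) = od(47)
od(47) = ev(46)
ev(46) = od(45)
od(45) = ev(44)
ev(44) = od(43)
od(43) = ev(42)
ev(42) = od(41)
od(41) = ev(40)
ev(40) = od(39)
od(39) = ev(38)
ev(38) = od(37)
od(37) = ev(36)
ev(36) = od(35)
od(35) = ev(34)
ev(34) = od(33)
od(33) = ev(32)
ev(32) = od(31)
od(31) = ev(30)
ev(30) = od(29)
od(29) = ev(28)
ev(28) = od(27)
od(27) = ev(26)
ev(26) = od(25)
od(25) = ev(24)
ev(24) = od(23)
od(23) = ev(22)
ev(22) = od(21)
od(21) = ev(20)
ev(20) = od(19)
od(19) = ev(18)
ev(18) = od(17)
od(17) = ev(16)
ev(16) = od(15)
od(15) = ev(14)
ev(14) = od(13)
od(13) = ev(12)
ev(12) = od(11)
od(11) = ev(10)
ev(10) = od(9)
od(9) = ev(8)
ev(8) = od(7)
od(7) = ev(6)
ev(6) = od(5)
od(5) = ev(4)
ev(4) = od(3)
od(3) = ev(2)
ev(2) = od(1)
od(1) = ev(0)
ev(0) = 1  (base case)
Result: 1

1


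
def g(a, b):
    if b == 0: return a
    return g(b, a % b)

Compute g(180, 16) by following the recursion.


g(180, 16) = g(16, 4)
g(16, 4) = g(4, 0)
g(4, 0) = 4  (base case)

4


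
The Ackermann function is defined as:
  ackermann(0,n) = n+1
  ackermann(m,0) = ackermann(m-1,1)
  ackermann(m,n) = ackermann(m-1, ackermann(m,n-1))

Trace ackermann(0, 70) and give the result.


ackermann(0, 70) = 71
Result: ackermann(0, 70) = 71

71


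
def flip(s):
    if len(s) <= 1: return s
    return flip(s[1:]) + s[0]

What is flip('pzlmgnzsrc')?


flip('pzlmgnzsrc') = flip('zlmgnzsrc') + 'p'
flip('zlmgnzsrc') = flip('lmgnzsrc') + 'z'
flip('lmgnzsrc') = flip('mgnzsrc') + 'l'
flip('mgnzsrc') = flip('gnzsrc') + 'm'
flip('gnzsrc') = flip('nzsrc') + 'g'
flip('nzsrc') = flip('zsrc') + 'n'
flip('zsrc') = flip('src') + 'z'
flip('src') = flip('rc') + 's'
flip('rc') = flip('c') + 'r'
flip('c') = 'c'  (base case)
Concatenating: 'c' + 'r' + 's' + 'z' + 'n' + 'g' + 'm' + 'l' + 'z' + 'p' = 'crszngmlzp'

crszngmlzp


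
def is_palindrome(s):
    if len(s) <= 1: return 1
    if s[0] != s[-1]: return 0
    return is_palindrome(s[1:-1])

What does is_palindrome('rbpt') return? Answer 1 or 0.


is_palindrome('rbpt'): s[0]='r' != s[-1]='t' -> return 0
Result: 0 (not a palindrome)

0


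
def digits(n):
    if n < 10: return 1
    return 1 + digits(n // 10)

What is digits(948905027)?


digits(948905027) = 1 + digits(94890502)
digits(94890502) = 1 + digits(9489050)
digits(9489050) = 1 + digits(948905)
digits(948905) = 1 + digits(94890)
digits(94890) = 1 + digits(9489)
digits(9489) = 1 + digits(948)
digits(948) = 1 + digits(94)
digits(94) = 1 + digits(9)
digits(9) = 1  (base case: 9 < 10)
Unwinding: 1 + 1 + 1 + 1 + 1 + 1 + 1 + 1 + 1 = 9

9


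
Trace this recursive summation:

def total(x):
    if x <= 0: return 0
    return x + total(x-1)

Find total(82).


total(82)
= 82 + 81 + 80 + 79 + 78 + 77 + 76 + 75 + 74 + 73 + 72 + 71 + 70 + 69 + 68 + 67 + 66 + 65 + 64 + 63 + 62 + 61 + 60 + 59 + 58 + 57 + 56 + 55 + 54 + 53 + 52 + 51 + 50 + 49 + 48 + 47 + 46 + 45 + 44 + 43 + 42 + 41 + 40 + 39 + 38 + 37 + 36 + 35 + 34 + 33 + 32 + 31 + 30 + 29 + 28 + 27 + 26 + 25 + 24 + 23 + 22 + 21 + 20 + 19 + 18 + 17 + 16 + 15 + 14 + 13 + 12 + 11 + 10 + 9 + 8 + 7 + 6 + 5 + 4 + 3 + 2 + 1 + total(0)
= 82 + 81 + 80 + 79 + 78 + 77 + 76 + 75 + 74 + 73 + 72 + 71 + 70 + 69 + 68 + 67 + 66 + 65 + 64 + 63 + 62 + 61 + 60 + 59 + 58 + 57 + 56 + 55 + 54 + 53 + 52 + 51 + 50 + 49 + 48 + 47 + 46 + 45 + 44 + 43 + 42 + 41 + 40 + 39 + 38 + 37 + 36 + 35 + 34 + 33 + 32 + 31 + 30 + 29 + 28 + 27 + 26 + 25 + 24 + 23 + 22 + 21 + 20 + 19 + 18 + 17 + 16 + 15 + 14 + 13 + 12 + 11 + 10 + 9 + 8 + 7 + 6 + 5 + 4 + 3 + 2 + 1 + 0
= 3403

3403


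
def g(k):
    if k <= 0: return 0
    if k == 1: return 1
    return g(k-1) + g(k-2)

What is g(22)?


Computing g(22) bottom-up:
g(0) = 0
g(1) = 1
g(2) = g(1) + g(0) = 1 + 0 = 1
g(3) = g(2) + g(1) = 1 + 1 = 2
g(4) = g(3) + g(2) = 2 + 1 = 3
g(5) = g(4) + g(3) = 3 + 2 = 5
g(6) = g(5) + g(4) = 5 + 3 = 8
g(7) = g(6) + g(5) = 8 + 5 = 13
g(8) = g(7) + g(6) = 13 + 8 = 21
g(9) = g(8) + g(7) = 21 + 13 = 34
g(10) = g(9) + g(8) = 34 + 21 = 55
g(11) = g(10) + g(9) = 55 + 34 = 89
g(12) = g(11) + g(10) = 89 + 55 = 144
g(13) = g(12) + g(11) = 144 + 89 = 233
g(14) = g(13) + g(12) = 233 + 144 = 377
g(15) = g(14) + g(13) = 377 + 233 = 610
g(16) = g(15) + g(14) = 610 + 377 = 987
g(17) = g(16) + g(15) = 987 + 610 = 1597
g(18) = g(17) + g(16) = 1597 + 987 = 2584
g(19) = g(18) + g(17) = 2584 + 1597 = 4181
g(20) = g(19) + g(18) = 4181 + 2584 = 6765
g(21) = g(20) + g(19) = 6765 + 4181 = 10946
g(22) = g(21) + g(20) = 10946 + 6765 = 17711

17711


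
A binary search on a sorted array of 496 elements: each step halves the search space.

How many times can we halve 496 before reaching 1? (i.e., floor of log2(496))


496 / 2 = 248
248 / 2 = 124
124 / 2 = 62
62 / 2 = 31
31 / 2 = 15
15 / 2 = 7
7 / 2 = 3
3 / 2 = 1
Reached 1 after 8 halvings

8


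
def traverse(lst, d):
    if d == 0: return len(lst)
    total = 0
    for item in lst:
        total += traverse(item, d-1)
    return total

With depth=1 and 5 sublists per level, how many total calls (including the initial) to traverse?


At depth 0 (root): 1 call
At depth 1: each of 1 parents calls traverse on 5 children = 5 calls
Total: 1 + 5 = 6

6


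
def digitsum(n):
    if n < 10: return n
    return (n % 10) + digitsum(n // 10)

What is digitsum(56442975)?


digitsum(56442975) = 5 + digitsum(5644297)
digitsum(5644297) = 7 + digitsum(564429)
digitsum(564429) = 9 + digitsum(56442)
digitsum(56442) = 2 + digitsum(5644)
digitsum(5644) = 4 + digitsum(564)
digitsum(564) = 4 + digitsum(56)
digitsum(56) = 6 + digitsum(5)
digitsum(5) = 5  (base case)
Total: 5 + 7 + 9 + 2 + 4 + 4 + 6 + 5 = 42

42


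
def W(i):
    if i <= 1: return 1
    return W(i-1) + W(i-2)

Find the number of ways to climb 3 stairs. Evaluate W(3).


Building up from base cases:
W(0) = 1
W(1) = 1
W(2) = W(1) + W(0) = 1 + 1 = 2
W(3) = W(2) + W(1) = 2 + 1 = 3

3


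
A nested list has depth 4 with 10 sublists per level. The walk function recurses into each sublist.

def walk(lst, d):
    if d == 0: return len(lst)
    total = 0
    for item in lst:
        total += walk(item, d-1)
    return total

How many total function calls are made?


At depth 0 (root): 1 call
At depth 1: each of 1 parents calls walk on 10 children = 10 calls
At depth 2: each of 10 parents calls walk on 10 children = 100 calls
At depth 3: each of 100 parents calls walk on 10 children = 1000 calls
At depth 4: each of 1000 parents calls walk on 10 children = 10000 calls
Total: 1 + 10 + 100 + 1000 + 10000 = 11111

11111


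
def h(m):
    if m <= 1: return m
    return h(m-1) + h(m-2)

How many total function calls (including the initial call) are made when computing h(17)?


Let C(n) = total calls for h(n)
C(0) = 1, C(1) = 1
C(2) = 1 + C(1) + C(0) = 1 + 1 + 1 = 3
C(3) = 1 + C(2) + C(1) = 1 + 3 + 1 = 5
C(4) = 1 + C(3) + C(2) = 1 + 5 + 3 = 9
C(5) = 1 + C(4) + C(3) = 1 + 9 + 5 = 15
C(6) = 1 + C(5) + C(4) = 1 + 15 + 9 = 25
C(7) = 1 + C(6) + C(5) = 1 + 25 + 15 = 41
C(8) = 1 + C(7) + C(6) = 1 + 41 + 25 = 67
C(9) = 1 + C(8) + C(7) = 1 + 67 + 41 = 109
C(10) = 1 + C(9) + C(8) = 1 + 109 + 67 = 177
C(11) = 1 + C(10) + C(9) = 1 + 177 + 109 = 287
C(12) = 1 + C(11) + C(10) = 1 + 287 + 177 = 465
C(13) = 1 + C(12) + C(11) = 1 + 465 + 287 = 753
C(14) = 1 + C(13) + C(12) = 1 + 753 + 465 = 1219
C(15) = 1 + C(14) + C(13) = 1 + 1219 + 753 = 1973
C(16) = 1 + C(15) + C(14) = 1 + 1973 + 1219 = 3193
C(17) = 1 + C(16) + C(15) = 1 + 3193 + 1973 = 5167

5167


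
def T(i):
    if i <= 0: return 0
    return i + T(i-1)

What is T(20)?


T(20)
= 20 + 19 + 18 + 17 + 16 + 15 + 14 + 13 + 12 + 11 + 10 + 9 + 8 + 7 + 6 + 5 + 4 + 3 + 2 + 1 + T(0)
= 20 + 19 + 18 + 17 + 16 + 15 + 14 + 13 + 12 + 11 + 10 + 9 + 8 + 7 + 6 + 5 + 4 + 3 + 2 + 1 + 0
= 210

210


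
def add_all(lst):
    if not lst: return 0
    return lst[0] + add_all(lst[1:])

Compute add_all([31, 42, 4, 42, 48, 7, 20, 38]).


add_all([31, 42, 4, 42, 48, 7, 20, 38]) = 31 + add_all([42, 4, 42, 48, 7, 20, 38])
add_all([42, 4, 42, 48, 7, 20, 38]) = 42 + add_all([4, 42, 48, 7, 20, 38])
add_all([4, 42, 48, 7, 20, 38]) = 4 + add_all([42, 48, 7, 20, 38])
add_all([42, 48, 7, 20, 38]) = 42 + add_all([48, 7, 20, 38])
add_all([48, 7, 20, 38]) = 48 + add_all([7, 20, 38])
add_all([7, 20, 38]) = 7 + add_all([20, 38])
add_all([20, 38]) = 20 + add_all([38])
add_all([38]) = 38 + add_all([])
add_all([]) = 0  (base case)
Total: 31 + 42 + 4 + 42 + 48 + 7 + 20 + 38 + 0 = 232

232


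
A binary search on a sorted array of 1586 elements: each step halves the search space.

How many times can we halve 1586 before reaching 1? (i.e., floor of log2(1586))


1586 / 2 = 793
793 / 2 = 396
396 / 2 = 198
198 / 2 = 99
99 / 2 = 49
49 / 2 = 24
24 / 2 = 12
12 / 2 = 6
6 / 2 = 3
3 / 2 = 1
Reached 1 after 10 halvings

10


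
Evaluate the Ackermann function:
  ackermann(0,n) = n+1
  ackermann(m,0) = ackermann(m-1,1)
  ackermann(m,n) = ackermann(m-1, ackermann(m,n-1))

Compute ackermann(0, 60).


ackermann(0, 60) = 61
Result: ackermann(0, 60) = 61

61


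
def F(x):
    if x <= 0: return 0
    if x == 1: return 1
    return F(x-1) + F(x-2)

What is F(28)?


Computing F(28) bottom-up:
F(0) = 0
F(1) = 1
F(2) = F(1) + F(0) = 1 + 0 = 1
F(3) = F(2) + F(1) = 1 + 1 = 2
F(4) = F(3) + F(2) = 2 + 1 = 3
F(5) = F(4) + F(3) = 3 + 2 = 5
F(6) = F(5) + F(4) = 5 + 3 = 8
F(7) = F(6) + F(5) = 8 + 5 = 13
F(8) = F(7) + F(6) = 13 + 8 = 21
F(9) = F(8) + F(7) = 21 + 13 = 34
F(10) = F(9) + F(8) = 34 + 21 = 55
F(11) = F(10) + F(9) = 55 + 34 = 89
F(12) = F(11) + F(10) = 89 + 55 = 144
F(13) = F(12) + F(11) = 144 + 89 = 233
F(14) = F(13) + F(12) = 233 + 144 = 377
F(15) = F(14) + F(13) = 377 + 233 = 610
F(16) = F(15) + F(14) = 610 + 377 = 987
F(17) = F(16) + F(15) = 987 + 610 = 1597
F(18) = F(17) + F(16) = 1597 + 987 = 2584
F(19) = F(18) + F(17) = 2584 + 1597 = 4181
F(20) = F(19) + F(18) = 4181 + 2584 = 6765
F(21) = F(20) + F(19) = 6765 + 4181 = 10946
F(22) = F(21) + F(20) = 10946 + 6765 = 17711
F(23) = F(22) + F(21) = 17711 + 10946 = 28657
F(24) = F(23) + F(22) = 28657 + 17711 = 46368
F(25) = F(24) + F(23) = 46368 + 28657 = 75025
F(26) = F(25) + F(24) = 75025 + 46368 = 121393
F(27) = F(26) + F(25) = 121393 + 75025 = 196418
F(28) = F(27) + F(26) = 196418 + 121393 = 317811

317811


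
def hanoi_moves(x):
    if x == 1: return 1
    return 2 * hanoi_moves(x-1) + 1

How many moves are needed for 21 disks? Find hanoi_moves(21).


hanoi_moves(21) = 2 * hanoi_moves(20) + 1
hanoi_moves(20) = 2 * hanoi_moves(19) + 1
hanoi_moves(19) = 2 * hanoi_moves(18) + 1
hanoi_moves(18) = 2 * hanoi_moves(17) + 1
hanoi_moves(17) = 2 * hanoi_moves(16) + 1
hanoi_moves(16) = 2 * hanoi_moves(15) + 1
hanoi_moves(15) = 2 * hanoi_moves(14) + 1
hanoi_moves(14) = 2 * hanoi_moves(13) + 1
hanoi_moves(13) = 2 * hanoi_moves(12) + 1
hanoi_moves(12) = 2 * hanoi_moves(11) + 1
hanoi_moves(11) = 2 * hanoi_moves(10) + 1
hanoi_moves(10) = 2 * hanoi_moves(9) + 1
hanoi_moves(9) = 2 * hanoi_moves(8) + 1
hanoi_moves(8) = 2 * hanoi_moves(7) + 1
hanoi_moves(7) = 2 * hanoi_moves(6) + 1
hanoi_moves(6) = 2 * hanoi_moves(5) + 1
hanoi_moves(5) = 2 * hanoi_moves(4) + 1
hanoi_moves(4) = 2 * hanoi_moves(3) + 1
hanoi_moves(3) = 2 * hanoi_moves(2) + 1
hanoi_moves(2) = 2 * hanoi_moves(1) + 1
hanoi_moves(1) = 1  (base case)
hanoi_moves(2) = 2 * 1 + 1 = 3
hanoi_moves(3) = 2 * 3 + 1 = 7
hanoi_moves(4) = 2 * 7 + 1 = 15
hanoi_moves(5) = 2 * 15 + 1 = 31
hanoi_moves(6) = 2 * 31 + 1 = 63
hanoi_moves(7) = 2 * 63 + 1 = 127
hanoi_moves(8) = 2 * 127 + 1 = 255
hanoi_moves(9) = 2 * 255 + 1 = 511
hanoi_moves(10) = 2 * 511 + 1 = 1023
hanoi_moves(11) = 2 * 1023 + 1 = 2047
hanoi_moves(12) = 2 * 2047 + 1 = 4095
hanoi_moves(13) = 2 * 4095 + 1 = 8191
hanoi_moves(14) = 2 * 8191 + 1 = 16383
hanoi_moves(15) = 2 * 16383 + 1 = 32767
hanoi_moves(16) = 2 * 32767 + 1 = 65535
hanoi_moves(17) = 2 * 65535 + 1 = 131071
hanoi_moves(18) = 2 * 131071 + 1 = 262143
hanoi_moves(19) = 2 * 262143 + 1 = 524287
hanoi_moves(20) = 2 * 524287 + 1 = 1048575
hanoi_moves(21) = 2 * 1048575 + 1 = 2097151

2097151


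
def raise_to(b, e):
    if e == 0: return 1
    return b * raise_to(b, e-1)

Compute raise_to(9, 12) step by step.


raise_to(9, 12)
= 9 * raise_to(9, 11)
= 9 * 9 * raise_to(9, 10)
= 9 * 9 * 9 * raise_to(9, 9)
= 9 * 9 * 9 * 9 * raise_to(9, 8)
= 9 * 9 * 9 * 9 * 9 * raise_to(9, 7)
= 9 * 9 * 9 * 9 * 9 * 9 * raise_to(9, 6)
= 9 * 9 * 9 * 9 * 9 * 9 * 9 * raise_to(9, 5)
= 9 * 9 * 9 * 9 * 9 * 9 * 9 * 9 * raise_to(9, 4)
= 9 * 9 * 9 * 9 * 9 * 9 * 9 * 9 * 9 * raise_to(9, 3)
= 9 * 9 * 9 * 9 * 9 * 9 * 9 * 9 * 9 * 9 * raise_to(9, 2)
= 9 * 9 * 9 * 9 * 9 * 9 * 9 * 9 * 9 * 9 * 9 * raise_to(9, 1)
= 9 * 9 * 9 * 9 * 9 * 9 * 9 * 9 * 9 * 9 * 9 * 9 * raise_to(9, 0)
= 9 * 9 * 9 * 9 * 9 * 9 * 9 * 9 * 9 * 9 * 9 * 9 * 1
= 282429536481

282429536481


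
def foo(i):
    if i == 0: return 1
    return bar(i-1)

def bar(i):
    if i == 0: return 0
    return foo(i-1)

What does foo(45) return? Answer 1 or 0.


foo(45) = bar(44)
bar(44) = foo(43)
foo(43) = bar(42)
bar(42) = foo(41)
foo(41) = bar(40)
bar(40) = foo(39)
foo(39) = bar(38)
bar(38) = foo(37)
foo(37) = bar(36)
bar(36) = foo(35)
foo(35) = bar(34)
bar(34) = foo(33)
foo(33) = bar(32)
bar(32) = foo(31)
foo(31) = bar(30)
bar(30) = foo(29)
foo(29) = bar(28)
bar(28) = foo(27)
foo(27) = bar(26)
bar(26) = foo(25)
foo(25) = bar(24)
bar(24) = foo(23)
foo(23) = bar(22)
bar(22) = foo(21)
foo(21) = bar(20)
bar(20) = foo(19)
foo(19) = bar(18)
bar(18) = foo(17)
foo(17) = bar(16)
bar(16) = foo(15)
foo(15) = bar(14)
bar(14) = foo(13)
foo(13) = bar(12)
bar(12) = foo(11)
foo(11) = bar(10)
bar(10) = foo(9)
foo(9) = bar(8)
bar(8) = foo(7)
foo(7) = bar(6)
bar(6) = foo(5)
foo(5) = bar(4)
bar(4) = foo(3)
foo(3) = bar(2)
bar(2) = foo(1)
foo(1) = bar(0)
bar(0) = 0  (base case)
Result: 0

0


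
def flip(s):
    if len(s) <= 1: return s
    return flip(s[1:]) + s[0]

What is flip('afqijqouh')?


flip('afqijqouh') = flip('fqijqouh') + 'a'
flip('fqijqouh') = flip('qijqouh') + 'f'
flip('qijqouh') = flip('ijqouh') + 'q'
flip('ijqouh') = flip('jqouh') + 'i'
flip('jqouh') = flip('qouh') + 'j'
flip('qouh') = flip('ouh') + 'q'
flip('ouh') = flip('uh') + 'o'
flip('uh') = flip('h') + 'u'
flip('h') = 'h'  (base case)
Concatenating: 'h' + 'u' + 'o' + 'q' + 'j' + 'i' + 'q' + 'f' + 'a' = 'huoqjiqfa'

huoqjiqfa


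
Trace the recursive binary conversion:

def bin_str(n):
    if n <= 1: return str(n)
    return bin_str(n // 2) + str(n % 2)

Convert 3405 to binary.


bin_str(3405) = bin_str(1702) + '1'
bin_str(1702) = bin_str(851) + '0'
bin_str(851) = bin_str(425) + '1'
bin_str(425) = bin_str(212) + '1'
bin_str(212) = bin_str(106) + '0'
bin_str(106) = bin_str(53) + '0'
bin_str(53) = bin_str(26) + '1'
bin_str(26) = bin_str(13) + '0'
bin_str(13) = bin_str(6) + '1'
bin_str(6) = bin_str(3) + '0'
bin_str(3) = bin_str(1) + '1'
bin_str(1) = '1'  (base case)
Concatenating: '1' + '1' + '0' + '1' + '0' + '1' + '0' + '0' + '1' + '1' + '0' + '1' = '110101001101'

110101001101


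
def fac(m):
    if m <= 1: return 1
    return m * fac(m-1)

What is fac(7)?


fac(7)
= 7 * fac(6)
= 7 * 6 * fac(5)
= 7 * 6 * 5 * fac(4)
= 7 * 6 * 5 * 4 * fac(3)
= 7 * 6 * 5 * 4 * 3 * fac(2)
= 7 * 6 * 5 * 4 * 3 * 2 * fac(1)
= 7 * 6 * 5 * 4 * 3 * 2 * 1
= 5040

5040


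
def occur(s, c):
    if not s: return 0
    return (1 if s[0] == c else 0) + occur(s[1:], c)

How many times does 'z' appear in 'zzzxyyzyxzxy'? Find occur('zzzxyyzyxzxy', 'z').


s[0]='z' == 'z' -> 1
s[0]='z' == 'z' -> 1
s[0]='z' == 'z' -> 1
s[0]='x' != 'z' -> 0
s[0]='y' != 'z' -> 0
s[0]='y' != 'z' -> 0
s[0]='z' == 'z' -> 1
s[0]='y' != 'z' -> 0
s[0]='x' != 'z' -> 0
s[0]='z' == 'z' -> 1
s[0]='x' != 'z' -> 0
s[0]='y' != 'z' -> 0
Sum: 1 + 1 + 1 + 0 + 0 + 0 + 1 + 0 + 0 + 1 + 0 + 0 = 5

5


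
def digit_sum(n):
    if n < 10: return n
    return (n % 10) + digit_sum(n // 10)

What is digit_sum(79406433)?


digit_sum(79406433) = 3 + digit_sum(7940643)
digit_sum(7940643) = 3 + digit_sum(794064)
digit_sum(794064) = 4 + digit_sum(79406)
digit_sum(79406) = 6 + digit_sum(7940)
digit_sum(7940) = 0 + digit_sum(794)
digit_sum(794) = 4 + digit_sum(79)
digit_sum(79) = 9 + digit_sum(7)
digit_sum(7) = 7  (base case)
Total: 3 + 3 + 4 + 6 + 0 + 4 + 9 + 7 = 36

36


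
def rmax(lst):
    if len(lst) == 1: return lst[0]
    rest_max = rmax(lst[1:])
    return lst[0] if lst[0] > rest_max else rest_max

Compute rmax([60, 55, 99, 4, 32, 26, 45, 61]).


rmax([60, 55, 99, 4, 32, 26, 45, 61]): compare 60 with rmax([55, 99, 4, 32, 26, 45, 61])
rmax([55, 99, 4, 32, 26, 45, 61]): compare 55 with rmax([99, 4, 32, 26, 45, 61])
rmax([99, 4, 32, 26, 45, 61]): compare 99 with rmax([4, 32, 26, 45, 61])
rmax([4, 32, 26, 45, 61]): compare 4 with rmax([32, 26, 45, 61])
rmax([32, 26, 45, 61]): compare 32 with rmax([26, 45, 61])
rmax([26, 45, 61]): compare 26 with rmax([45, 61])
rmax([45, 61]): compare 45 with rmax([61])
rmax([61]) = 61  (base case)
Compare 45 with 61 -> 61
Compare 26 with 61 -> 61
Compare 32 with 61 -> 61
Compare 4 with 61 -> 61
Compare 99 with 61 -> 99
Compare 55 with 99 -> 99
Compare 60 with 99 -> 99

99


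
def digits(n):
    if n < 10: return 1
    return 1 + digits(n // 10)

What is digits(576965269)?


digits(576965269) = 1 + digits(57696526)
digits(57696526) = 1 + digits(5769652)
digits(5769652) = 1 + digits(576965)
digits(576965) = 1 + digits(57696)
digits(57696) = 1 + digits(5769)
digits(5769) = 1 + digits(576)
digits(576) = 1 + digits(57)
digits(57) = 1 + digits(5)
digits(5) = 1  (base case: 5 < 10)
Unwinding: 1 + 1 + 1 + 1 + 1 + 1 + 1 + 1 + 1 = 9

9


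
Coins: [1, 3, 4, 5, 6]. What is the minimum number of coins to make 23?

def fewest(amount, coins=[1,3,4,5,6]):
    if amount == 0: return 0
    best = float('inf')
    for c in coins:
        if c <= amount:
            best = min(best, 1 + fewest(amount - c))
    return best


Building up with DP:
fewest(0) = 0
fewest(1) = min(1+fewest(0)=1+0=1) = 1
fewest(2) = min(1+fewest(1)=1+1=2) = 2
fewest(3) = min(1+fewest(2)=1+2=3, 1+fewest(0)=1+0=1) = 1
fewest(4) = min(1+fewest(3)=1+1=2, 1+fewest(1)=1+1=2, 1+fewest(0)=1+0=1) = 1
fewest(5) = min(1+fewest(4)=1+1=2, 1+fewest(2)=1+2=3, 1+fewest(1)=1+1=2, 1+fewest(0)=1+0=1) = 1
fewest(6) = min(1+fewest(5)=1+1=2, 1+fewest(3)=1+1=2, 1+fewest(2)=1+2=3, 1+fewest(1)=1+1=2, 1+fewest(0)=1+0=1) = 1
fewest(7) = min(1+fewest(6)=1+1=2, 1+fewest(4)=1+1=2, 1+fewest(3)=1+1=2, 1+fewest(2)=1+2=3, 1+fewest(1)=1+1=2) = 2
fewest(8) = min(1+fewest(7)=1+2=3, 1+fewest(5)=1+1=2, 1+fewest(4)=1+1=2, 1+fewest(3)=1+1=2, 1+fewest(2)=1+2=3) = 2
fewest(9) = min(1+fewest(8)=1+2=3, 1+fewest(6)=1+1=2, 1+fewest(5)=1+1=2, 1+fewest(4)=1+1=2, 1+fewest(3)=1+1=2) = 2
fewest(10) = min(1+fewest(9)=1+2=3, 1+fewest(7)=1+2=3, 1+fewest(6)=1+1=2, 1+fewest(5)=1+1=2, 1+fewest(4)=1+1=2) = 2
fewest(11) = min(1+fewest(10)=1+2=3, 1+fewest(8)=1+2=3, 1+fewest(7)=1+2=3, 1+fewest(6)=1+1=2, 1+fewest(5)=1+1=2) = 2
fewest(12) = min(1+fewest(11)=1+2=3, 1+fewest(9)=1+2=3, 1+fewest(8)=1+2=3, 1+fewest(7)=1+2=3, 1+fewest(6)=1+1=2) = 2
fewest(13) = min(1+fewest(12)=1+2=3, 1+fewest(10)=1+2=3, 1+fewest(9)=1+2=3, 1+fewest(8)=1+2=3, 1+fewest(7)=1+2=3) = 3
fewest(14) = min(1+fewest(13)=1+3=4, 1+fewest(11)=1+2=3, 1+fewest(10)=1+2=3, 1+fewest(9)=1+2=3, 1+fewest(8)=1+2=3) = 3
fewest(15) = min(1+fewest(14)=1+3=4, 1+fewest(12)=1+2=3, 1+fewest(11)=1+2=3, 1+fewest(10)=1+2=3, 1+fewest(9)=1+2=3) = 3
fewest(16) = min(1+fewest(15)=1+3=4, 1+fewest(13)=1+3=4, 1+fewest(12)=1+2=3, 1+fewest(11)=1+2=3, 1+fewest(10)=1+2=3) = 3
fewest(17) = min(1+fewest(16)=1+3=4, 1+fewest(14)=1+3=4, 1+fewest(13)=1+3=4, 1+fewest(12)=1+2=3, 1+fewest(11)=1+2=3) = 3
fewest(18) = min(1+fewest(17)=1+3=4, 1+fewest(15)=1+3=4, 1+fewest(14)=1+3=4, 1+fewest(13)=1+3=4, 1+fewest(12)=1+2=3) = 3
fewest(19) = min(1+fewest(18)=1+3=4, 1+fewest(16)=1+3=4, 1+fewest(15)=1+3=4, 1+fewest(14)=1+3=4, 1+fewest(13)=1+3=4) = 4
fewest(20) = min(1+fewest(19)=1+4=5, 1+fewest(17)=1+3=4, 1+fewest(16)=1+3=4, 1+fewest(15)=1+3=4, 1+fewest(14)=1+3=4) = 4
fewest(21) = min(1+fewest(20)=1+4=5, 1+fewest(18)=1+3=4, 1+fewest(17)=1+3=4, 1+fewest(16)=1+3=4, 1+fewest(15)=1+3=4) = 4
fewest(22) = min(1+fewest(21)=1+4=5, 1+fewest(19)=1+4=5, 1+fewest(18)=1+3=4, 1+fewest(17)=1+3=4, 1+fewest(16)=1+3=4) = 4
fewest(23) = min(1+fewest(22)=1+4=5, 1+fewest(20)=1+4=5, 1+fewest(19)=1+4=5, 1+fewest(18)=1+3=4, 1+fewest(17)=1+3=4) = 4

4
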